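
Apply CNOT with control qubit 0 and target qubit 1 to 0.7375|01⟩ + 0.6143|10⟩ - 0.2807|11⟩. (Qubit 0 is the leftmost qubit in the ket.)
0.7375|01⟩ - 0.2807|10⟩ + 0.6143|11⟩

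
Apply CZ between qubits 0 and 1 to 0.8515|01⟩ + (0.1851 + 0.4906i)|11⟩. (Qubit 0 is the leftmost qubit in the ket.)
0.8515|01⟩ + (-0.1851 - 0.4906i)|11⟩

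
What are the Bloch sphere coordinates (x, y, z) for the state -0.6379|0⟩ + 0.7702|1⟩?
(-0.9826, 0, -0.1863)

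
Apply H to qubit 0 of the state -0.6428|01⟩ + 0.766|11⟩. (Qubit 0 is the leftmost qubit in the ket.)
0.08712|01⟩ - 0.9962|11⟩

H on qubit 0 mixes each pair of kets that differ only in qubit 0: amplitudes (a, b) of (|…0…⟩, |…1…⟩) become ((a + b)/√2, (a − b)/√2). Kets absent from the input have amplitude 0.
(|01⟩, |11⟩): (a, b) = (-0.6428, 0.766) → (0.08712, -0.9962)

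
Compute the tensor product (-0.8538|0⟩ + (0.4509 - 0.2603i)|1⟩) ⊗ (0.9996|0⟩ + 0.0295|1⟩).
-0.8535|00⟩ - 0.02519|01⟩ + (0.4507 - 0.2602i)|10⟩ + (0.0133 - 0.007679i)|11⟩

amp(|b₁b₂…⟩) = product of the factor amplitudes for bits b₁, b₂, …; only kets whose every factor amplitude is nonzero survive.
|00⟩: (-0.8538)(0.9996) = -0.8535
|01⟩: (-0.8538)(0.0295) = -0.02519
|10⟩: (0.4509 - 0.2603i)(0.9996) = (0.4507 - 0.2602i)
|11⟩: (0.4509 - 0.2603i)(0.0295) = (0.0133 - 0.007679i)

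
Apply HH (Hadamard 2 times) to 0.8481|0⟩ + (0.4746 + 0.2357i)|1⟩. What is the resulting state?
0.8481|0⟩ + (0.4746 + 0.2357i)|1⟩

H² = I, so an even number of Hadamards cancels: H^2 = I and the state is unchanged.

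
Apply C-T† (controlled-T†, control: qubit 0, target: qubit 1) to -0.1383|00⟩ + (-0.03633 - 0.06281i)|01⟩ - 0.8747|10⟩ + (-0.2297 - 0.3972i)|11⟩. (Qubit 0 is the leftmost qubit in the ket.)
-0.1383|00⟩ + (-0.03633 - 0.06281i)|01⟩ - 0.8747|10⟩ + (-0.4433 - 0.1184i)|11⟩

C-T† leaves the control-|0⟩ kets |00⟩, |01⟩ unchanged and applies T† to qubit 1 on the control-|1⟩ pair (|10⟩, |11⟩).
T† = [[1, 0], [0, (1/√2 - (1/√2)i)]].
With a = amp(|10⟩) = -0.8747 and b = amp(|11⟩) = (-0.2297 - 0.3972i):
new amp(|10⟩) = (1)·a = -0.8747
new amp(|11⟩) = (1/√2 - (1/√2)i)·b = (-0.4433 - 0.1184i)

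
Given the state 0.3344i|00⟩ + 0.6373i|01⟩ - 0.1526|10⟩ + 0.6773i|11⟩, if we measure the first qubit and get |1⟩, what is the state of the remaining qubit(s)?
-0.2198|0⟩ + 0.9755i|1⟩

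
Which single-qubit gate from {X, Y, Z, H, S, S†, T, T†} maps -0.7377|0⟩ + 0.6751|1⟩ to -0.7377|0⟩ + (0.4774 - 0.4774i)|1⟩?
T†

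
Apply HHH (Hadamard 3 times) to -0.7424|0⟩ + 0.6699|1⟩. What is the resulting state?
-0.05127|0⟩ - 0.9986|1⟩

H² = I, so H^3 = H: a single Hadamard. With (a, b) = (-0.7424, 0.6699), H gives ((a + b)/√2, (a − b)/√2) = (-0.05127, -0.9986).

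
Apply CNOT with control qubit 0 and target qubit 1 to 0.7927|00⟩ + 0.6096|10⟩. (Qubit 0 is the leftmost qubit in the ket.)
0.7927|00⟩ + 0.6096|11⟩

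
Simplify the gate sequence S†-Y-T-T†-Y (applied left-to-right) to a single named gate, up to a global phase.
S†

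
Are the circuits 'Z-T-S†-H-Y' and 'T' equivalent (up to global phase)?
No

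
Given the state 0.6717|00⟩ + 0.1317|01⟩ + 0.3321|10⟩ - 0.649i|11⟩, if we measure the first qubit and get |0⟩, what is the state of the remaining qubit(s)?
0.9813|0⟩ + 0.1924|1⟩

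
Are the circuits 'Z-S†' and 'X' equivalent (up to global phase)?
No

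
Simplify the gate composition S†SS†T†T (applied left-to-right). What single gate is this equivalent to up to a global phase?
S†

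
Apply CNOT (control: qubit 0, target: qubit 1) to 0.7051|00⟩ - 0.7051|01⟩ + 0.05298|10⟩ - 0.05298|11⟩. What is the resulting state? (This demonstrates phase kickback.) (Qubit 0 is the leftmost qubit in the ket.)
0.7051|00⟩ - 0.7051|01⟩ - 0.05298|10⟩ + 0.05298|11⟩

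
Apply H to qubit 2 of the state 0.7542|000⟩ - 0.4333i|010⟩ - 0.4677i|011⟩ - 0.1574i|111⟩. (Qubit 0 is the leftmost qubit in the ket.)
0.5333|000⟩ + 0.5333|001⟩ - 0.6371i|010⟩ + 0.02432i|011⟩ - 0.1113i|110⟩ + 0.1113i|111⟩

H on qubit 2 mixes each pair of kets that differ only in qubit 2: amplitudes (a, b) of (|…0…⟩, |…1…⟩) become ((a + b)/√2, (a − b)/√2). Kets absent from the input have amplitude 0.
(|000⟩, |001⟩): (a, b) = (0.7542, 0) → (0.5333, 0.5333)
(|010⟩, |011⟩): (a, b) = (-0.4333i, -0.4677i) → (-0.6371i, 0.02432i)
(|110⟩, |111⟩): (a, b) = (0, -0.1574i) → (-0.1113i, 0.1113i)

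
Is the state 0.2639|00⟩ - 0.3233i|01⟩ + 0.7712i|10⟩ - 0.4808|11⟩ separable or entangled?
Entangled

Writing the state as a|00⟩ + b|01⟩ + c|10⟩ + d|11⟩, it is a product state iff ad − bc = 0.
Here (a, b, c, d) = (0.2639, -0.3233i, 0.7712i, -0.4808): ad − bc = (0.2639)(-0.4808) − (-0.3233i)(0.7712i) = -0.3762 ≠ 0, so the state is entangled.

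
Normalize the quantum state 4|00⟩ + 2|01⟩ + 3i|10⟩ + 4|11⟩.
0.5963|00⟩ + 0.2981|01⟩ + (1/√5)i|10⟩ + 0.5963|11⟩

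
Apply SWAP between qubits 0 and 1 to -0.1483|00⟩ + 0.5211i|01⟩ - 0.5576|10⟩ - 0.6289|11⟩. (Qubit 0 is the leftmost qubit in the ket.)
-0.1483|00⟩ - 0.5576|01⟩ + 0.5211i|10⟩ - 0.6289|11⟩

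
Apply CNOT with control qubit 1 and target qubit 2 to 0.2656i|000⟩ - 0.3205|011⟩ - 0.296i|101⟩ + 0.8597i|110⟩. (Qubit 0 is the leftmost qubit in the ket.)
0.2656i|000⟩ - 0.3205|010⟩ - 0.296i|101⟩ + 0.8597i|111⟩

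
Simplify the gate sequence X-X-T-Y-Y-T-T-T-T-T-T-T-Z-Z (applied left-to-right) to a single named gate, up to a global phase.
I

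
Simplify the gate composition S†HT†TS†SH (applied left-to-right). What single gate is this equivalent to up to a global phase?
S†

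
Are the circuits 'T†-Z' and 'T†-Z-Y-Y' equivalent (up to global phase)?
Yes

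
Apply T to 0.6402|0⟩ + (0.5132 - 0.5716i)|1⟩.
0.6402|0⟩ + (0.7671 - 0.0413i)|1⟩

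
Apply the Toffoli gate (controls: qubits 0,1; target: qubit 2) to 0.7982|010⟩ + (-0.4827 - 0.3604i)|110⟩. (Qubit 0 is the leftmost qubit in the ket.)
0.7982|010⟩ + (-0.4827 - 0.3604i)|111⟩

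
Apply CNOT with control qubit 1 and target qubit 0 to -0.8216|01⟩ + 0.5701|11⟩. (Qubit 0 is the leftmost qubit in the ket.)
0.5701|01⟩ - 0.8216|11⟩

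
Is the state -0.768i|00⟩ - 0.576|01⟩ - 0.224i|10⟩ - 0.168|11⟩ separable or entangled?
Separable

Writing the state as a|00⟩ + b|01⟩ + c|10⟩ + d|11⟩, it is a product state iff ad − bc = 0.
Here (a, b, c, d) = (-0.768i, -0.576, -0.224i, -0.168): ad − bc = (-0.768i)(-0.168) − (-0.576)(-0.224i) = 0, so the state is separable.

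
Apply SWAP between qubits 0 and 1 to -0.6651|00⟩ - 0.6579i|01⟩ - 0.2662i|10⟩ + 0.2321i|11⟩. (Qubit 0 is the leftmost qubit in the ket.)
-0.6651|00⟩ - 0.2662i|01⟩ - 0.6579i|10⟩ + 0.2321i|11⟩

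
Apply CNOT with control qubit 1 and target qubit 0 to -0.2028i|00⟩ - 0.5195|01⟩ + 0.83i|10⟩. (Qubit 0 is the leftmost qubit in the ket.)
-0.2028i|00⟩ + 0.83i|10⟩ - 0.5195|11⟩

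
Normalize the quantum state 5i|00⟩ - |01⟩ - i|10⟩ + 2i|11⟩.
0.898i|00⟩ - 0.1796|01⟩ - 0.1796i|10⟩ + 0.3592i|11⟩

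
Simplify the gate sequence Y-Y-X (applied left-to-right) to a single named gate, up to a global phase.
X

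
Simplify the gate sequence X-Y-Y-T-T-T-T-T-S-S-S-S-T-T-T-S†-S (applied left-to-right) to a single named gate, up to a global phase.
X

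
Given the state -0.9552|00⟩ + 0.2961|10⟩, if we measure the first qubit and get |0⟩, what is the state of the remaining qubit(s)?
-|0⟩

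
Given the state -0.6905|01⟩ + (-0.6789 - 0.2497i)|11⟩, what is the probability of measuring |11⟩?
0.5233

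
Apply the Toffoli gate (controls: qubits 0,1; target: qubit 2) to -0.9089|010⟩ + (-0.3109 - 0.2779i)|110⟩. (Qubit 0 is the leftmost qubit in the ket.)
-0.9089|010⟩ + (-0.3109 - 0.2779i)|111⟩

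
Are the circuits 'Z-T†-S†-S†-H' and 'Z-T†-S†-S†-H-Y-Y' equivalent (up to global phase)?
Yes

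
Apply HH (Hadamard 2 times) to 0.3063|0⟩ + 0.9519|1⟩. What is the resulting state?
0.3063|0⟩ + 0.9519|1⟩

H² = I, so an even number of Hadamards cancels: H^2 = I and the state is unchanged.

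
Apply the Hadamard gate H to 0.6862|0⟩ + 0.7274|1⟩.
0.9996|0⟩ - 0.02913|1⟩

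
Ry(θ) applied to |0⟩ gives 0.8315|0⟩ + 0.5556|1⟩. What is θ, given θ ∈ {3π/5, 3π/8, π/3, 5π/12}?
3π/8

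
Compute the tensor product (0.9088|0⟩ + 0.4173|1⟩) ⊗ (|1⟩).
0.9088|01⟩ + 0.4173|11⟩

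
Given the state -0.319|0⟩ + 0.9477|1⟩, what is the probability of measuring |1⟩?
0.8981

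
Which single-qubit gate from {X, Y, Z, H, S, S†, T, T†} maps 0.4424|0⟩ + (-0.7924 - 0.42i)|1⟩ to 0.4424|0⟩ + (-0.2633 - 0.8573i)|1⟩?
T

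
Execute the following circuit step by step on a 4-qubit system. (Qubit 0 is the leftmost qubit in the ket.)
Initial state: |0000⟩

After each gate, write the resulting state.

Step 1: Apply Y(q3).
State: i|0001⟩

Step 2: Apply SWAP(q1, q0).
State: i|0001⟩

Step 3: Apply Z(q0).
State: i|0001⟩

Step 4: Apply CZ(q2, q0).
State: i|0001⟩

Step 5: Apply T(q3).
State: (-1/√2 + (1/√2)i)|0001⟩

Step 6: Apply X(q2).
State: (-1/√2 + (1/√2)i)|0011⟩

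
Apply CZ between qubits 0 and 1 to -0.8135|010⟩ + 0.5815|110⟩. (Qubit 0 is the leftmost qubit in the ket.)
-0.8135|010⟩ - 0.5815|110⟩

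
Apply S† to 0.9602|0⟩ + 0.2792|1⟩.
0.9602|0⟩ - 0.2792i|1⟩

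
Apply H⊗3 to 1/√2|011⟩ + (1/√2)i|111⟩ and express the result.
(0.25 + 0.25i)|000⟩ + (-0.25 - 0.25i)|001⟩ + (-0.25 - 0.25i)|010⟩ + (0.25 + 0.25i)|011⟩ + (0.25 - 0.25i)|100⟩ + (-0.25 + 0.25i)|101⟩ + (-0.25 + 0.25i)|110⟩ + (0.25 - 0.25i)|111⟩

H⊗3 gives amp(|y⟩) = (1/2√2) Σ_x (−1)^(x·y) amp(|x⟩), where x·y is the number of positions in which both x and y have a 1.
|000⟩: (1/√2 + (1/√2)i)/(2√2) = (0.25 + 0.25i)
|001⟩: (-1/√2 - (1/√2)i)/(2√2) = (-0.25 - 0.25i)
|010⟩: (-1/√2 - (1/√2)i)/(2√2) = (-0.25 - 0.25i)
|011⟩: (1/√2 + (1/√2)i)/(2√2) = (0.25 + 0.25i)
|100⟩: (1/√2 - (1/√2)i)/(2√2) = (0.25 - 0.25i)
|101⟩: (-1/√2 + (1/√2)i)/(2√2) = (-0.25 + 0.25i)
|110⟩: (-1/√2 + (1/√2)i)/(2√2) = (-0.25 + 0.25i)
|111⟩: (1/√2 - (1/√2)i)/(2√2) = (0.25 - 0.25i)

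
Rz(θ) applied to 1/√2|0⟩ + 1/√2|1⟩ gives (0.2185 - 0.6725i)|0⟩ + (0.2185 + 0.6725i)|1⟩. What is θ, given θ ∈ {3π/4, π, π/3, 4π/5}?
4π/5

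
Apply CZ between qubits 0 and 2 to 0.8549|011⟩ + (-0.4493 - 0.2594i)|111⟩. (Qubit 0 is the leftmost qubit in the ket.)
0.8549|011⟩ + (0.4493 + 0.2594i)|111⟩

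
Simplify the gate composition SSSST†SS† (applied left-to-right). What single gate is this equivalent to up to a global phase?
T†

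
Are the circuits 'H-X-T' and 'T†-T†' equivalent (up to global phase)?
No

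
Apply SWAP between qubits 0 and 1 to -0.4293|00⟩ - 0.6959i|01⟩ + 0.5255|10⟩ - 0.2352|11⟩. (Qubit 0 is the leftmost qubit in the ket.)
-0.4293|00⟩ + 0.5255|01⟩ - 0.6959i|10⟩ - 0.2352|11⟩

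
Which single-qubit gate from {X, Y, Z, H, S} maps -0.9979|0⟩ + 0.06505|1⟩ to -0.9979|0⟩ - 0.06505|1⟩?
Z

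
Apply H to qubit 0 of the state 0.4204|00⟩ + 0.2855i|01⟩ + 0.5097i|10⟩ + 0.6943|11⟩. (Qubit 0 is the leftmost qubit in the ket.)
(0.2973 + 0.3604i)|00⟩ + (0.4909 + 0.2019i)|01⟩ + (0.2973 - 0.3604i)|10⟩ + (-0.4909 + 0.2019i)|11⟩

H on qubit 0 mixes each pair of kets that differ only in qubit 0: amplitudes (a, b) of (|…0…⟩, |…1…⟩) become ((a + b)/√2, (a − b)/√2). Kets absent from the input have amplitude 0.
(|00⟩, |10⟩): (a, b) = (0.4204, 0.5097i) → ((0.2973 + 0.3604i), (0.2973 - 0.3604i))
(|01⟩, |11⟩): (a, b) = (0.2855i, 0.6943) → ((0.4909 + 0.2019i), (-0.4909 + 0.2019i))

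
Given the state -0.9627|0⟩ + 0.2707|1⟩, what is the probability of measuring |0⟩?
0.9268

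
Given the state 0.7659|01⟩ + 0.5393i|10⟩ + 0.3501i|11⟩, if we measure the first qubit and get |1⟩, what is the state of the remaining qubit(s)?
0.8388i|0⟩ + 0.5445i|1⟩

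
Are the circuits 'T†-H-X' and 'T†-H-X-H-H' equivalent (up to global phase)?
Yes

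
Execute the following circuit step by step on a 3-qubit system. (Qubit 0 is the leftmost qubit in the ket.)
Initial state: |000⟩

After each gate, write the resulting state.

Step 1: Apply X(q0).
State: |100⟩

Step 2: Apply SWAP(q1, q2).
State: |100⟩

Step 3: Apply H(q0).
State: 1/√2|000⟩ - 1/√2|100⟩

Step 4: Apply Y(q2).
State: (1/√2)i|001⟩ - (1/√2)i|101⟩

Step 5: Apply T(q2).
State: (-1/2 + (1/2)i)|001⟩ + (1/2 - (1/2)i)|101⟩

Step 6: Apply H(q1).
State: (-1/√8 + (1/√8)i)|001⟩ + (-1/√8 + (1/√8)i)|011⟩ + (1/√8 - (1/√8)i)|101⟩ + (1/√8 - (1/√8)i)|111⟩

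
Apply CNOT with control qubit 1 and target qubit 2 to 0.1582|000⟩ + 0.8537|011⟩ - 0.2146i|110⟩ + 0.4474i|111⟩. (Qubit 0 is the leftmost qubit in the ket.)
0.1582|000⟩ + 0.8537|010⟩ + 0.4474i|110⟩ - 0.2146i|111⟩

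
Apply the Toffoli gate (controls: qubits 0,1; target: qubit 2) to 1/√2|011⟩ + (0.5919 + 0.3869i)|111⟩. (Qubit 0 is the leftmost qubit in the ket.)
1/√2|011⟩ + (0.5919 + 0.3869i)|110⟩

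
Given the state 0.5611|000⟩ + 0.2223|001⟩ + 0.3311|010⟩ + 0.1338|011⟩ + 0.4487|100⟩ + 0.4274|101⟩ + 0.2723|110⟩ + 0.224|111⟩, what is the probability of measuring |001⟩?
0.04942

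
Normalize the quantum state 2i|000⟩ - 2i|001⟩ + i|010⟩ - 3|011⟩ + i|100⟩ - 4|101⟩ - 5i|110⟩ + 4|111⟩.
0.2294i|000⟩ - 0.2294i|001⟩ + 0.1147i|010⟩ - 0.3441|011⟩ + 0.1147i|100⟩ - 0.4588|101⟩ - 0.5735i|110⟩ + 0.4588|111⟩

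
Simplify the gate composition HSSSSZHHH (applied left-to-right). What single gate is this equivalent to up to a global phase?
X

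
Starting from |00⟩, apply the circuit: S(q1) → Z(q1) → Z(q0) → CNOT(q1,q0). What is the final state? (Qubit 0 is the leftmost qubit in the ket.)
|00⟩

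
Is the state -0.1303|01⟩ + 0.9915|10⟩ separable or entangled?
Entangled

Writing the state as a|00⟩ + b|01⟩ + c|10⟩ + d|11⟩, it is a product state iff ad − bc = 0.
Here (a, b, c, d) = (0, -0.1303, 0.9915, 0): ad − bc = (0)(0) − (-0.1303)(0.9915) = 0.1292 ≠ 0, so the state is entangled.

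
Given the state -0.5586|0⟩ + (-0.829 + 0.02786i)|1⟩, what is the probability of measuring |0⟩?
0.312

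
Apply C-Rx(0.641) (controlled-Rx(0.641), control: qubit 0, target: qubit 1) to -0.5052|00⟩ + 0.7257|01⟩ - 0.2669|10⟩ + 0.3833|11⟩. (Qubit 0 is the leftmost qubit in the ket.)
-0.5052|00⟩ + 0.7257|01⟩ + (-0.2533 - 0.1208i)|10⟩ + (0.3638 + 0.08408i)|11⟩

C-Rx(0.641) leaves the control-|0⟩ kets |00⟩, |01⟩ unchanged and applies Rx(0.641) to qubit 1 on the control-|1⟩ pair (|10⟩, |11⟩).
Rx(0.641) = [[cos(θ/2), −i·sin(θ/2)], [−i·sin(θ/2), cos(θ/2)]]; θ = 0.641, cos(θ/2) ≈ 0.949078, sin(θ/2) ≈ 0.315041.
With a = amp(|10⟩) = -0.2669 and b = amp(|11⟩) = 0.3833:
new amp(|10⟩) = (0.949078)·a + (-0.315041i)·b = (-0.2533 - 0.1208i)
new amp(|11⟩) = (-0.315041i)·a + (0.949078)·b = (0.3638 + 0.08408i)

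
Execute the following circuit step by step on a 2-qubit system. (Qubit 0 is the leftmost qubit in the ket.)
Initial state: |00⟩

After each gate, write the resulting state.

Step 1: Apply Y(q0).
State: i|10⟩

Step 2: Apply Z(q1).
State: i|10⟩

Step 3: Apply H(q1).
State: (1/√2)i|10⟩ + (1/√2)i|11⟩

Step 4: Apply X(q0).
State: (1/√2)i|00⟩ + (1/√2)i|01⟩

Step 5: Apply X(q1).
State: (1/√2)i|00⟩ + (1/√2)i|01⟩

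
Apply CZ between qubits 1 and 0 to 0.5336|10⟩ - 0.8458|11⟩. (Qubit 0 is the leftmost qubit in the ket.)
0.5336|10⟩ + 0.8458|11⟩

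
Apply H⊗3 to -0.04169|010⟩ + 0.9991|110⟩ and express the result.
0.3385|000⟩ + 0.3385|001⟩ - 0.3385|010⟩ - 0.3385|011⟩ - 0.368|100⟩ - 0.368|101⟩ + 0.368|110⟩ + 0.368|111⟩

H⊗3 gives amp(|y⟩) = (1/2√2) Σ_x (−1)^(x·y) amp(|x⟩), where x·y is the number of positions in which both x and y have a 1.
|000⟩: (-0.04169 + 0.9991)/(2√2) = 0.3385
|001⟩: (-0.04169 + 0.9991)/(2√2) = 0.3385
|010⟩: (0.04169 - 0.9991)/(2√2) = -0.3385
|011⟩: (0.04169 - 0.9991)/(2√2) = -0.3385
|100⟩: (-0.04169 - 0.9991)/(2√2) = -0.368
|101⟩: (-0.04169 - 0.9991)/(2√2) = -0.368
|110⟩: (0.04169 + 0.9991)/(2√2) = 0.368
|111⟩: (0.04169 + 0.9991)/(2√2) = 0.368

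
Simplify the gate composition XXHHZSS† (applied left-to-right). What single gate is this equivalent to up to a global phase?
Z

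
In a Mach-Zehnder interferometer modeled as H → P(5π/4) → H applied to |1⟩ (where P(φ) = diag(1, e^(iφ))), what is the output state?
(0.8536 + (1/√8)i)|0⟩ + (0.1464 - (1/√8)i)|1⟩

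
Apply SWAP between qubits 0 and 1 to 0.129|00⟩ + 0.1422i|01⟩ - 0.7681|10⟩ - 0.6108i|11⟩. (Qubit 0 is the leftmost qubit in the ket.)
0.129|00⟩ - 0.7681|01⟩ + 0.1422i|10⟩ - 0.6108i|11⟩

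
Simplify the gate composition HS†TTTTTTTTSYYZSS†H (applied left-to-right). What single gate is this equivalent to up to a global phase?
X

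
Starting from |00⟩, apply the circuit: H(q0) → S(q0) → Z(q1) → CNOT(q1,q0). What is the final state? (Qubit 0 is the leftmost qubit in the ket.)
1/√2|00⟩ + (1/√2)i|10⟩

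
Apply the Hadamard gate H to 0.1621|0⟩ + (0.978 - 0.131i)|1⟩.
(0.8062 - 0.09263i)|0⟩ + (-0.5769 + 0.09263i)|1⟩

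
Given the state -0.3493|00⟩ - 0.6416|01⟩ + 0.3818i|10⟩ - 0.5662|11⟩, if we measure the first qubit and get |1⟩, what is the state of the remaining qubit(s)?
0.5591i|0⟩ - 0.8291|1⟩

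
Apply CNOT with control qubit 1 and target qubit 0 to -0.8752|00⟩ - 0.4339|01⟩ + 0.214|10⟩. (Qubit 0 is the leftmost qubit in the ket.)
-0.8752|00⟩ + 0.214|10⟩ - 0.4339|11⟩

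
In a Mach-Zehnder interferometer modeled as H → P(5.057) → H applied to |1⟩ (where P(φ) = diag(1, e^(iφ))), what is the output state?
(0.3311 + 0.4706i)|0⟩ + (0.6689 - 0.4706i)|1⟩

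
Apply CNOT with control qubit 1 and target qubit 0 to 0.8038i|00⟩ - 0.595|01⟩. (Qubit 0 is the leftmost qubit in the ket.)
0.8038i|00⟩ - 0.595|11⟩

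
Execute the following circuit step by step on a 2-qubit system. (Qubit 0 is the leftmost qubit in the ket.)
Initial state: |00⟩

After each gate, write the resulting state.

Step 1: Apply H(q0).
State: 1/√2|00⟩ + 1/√2|10⟩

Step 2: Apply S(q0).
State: 1/√2|00⟩ + (1/√2)i|10⟩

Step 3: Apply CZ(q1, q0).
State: 1/√2|00⟩ + (1/√2)i|10⟩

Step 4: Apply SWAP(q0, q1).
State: 1/√2|00⟩ + (1/√2)i|01⟩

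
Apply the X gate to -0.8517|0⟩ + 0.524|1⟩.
0.524|0⟩ - 0.8517|1⟩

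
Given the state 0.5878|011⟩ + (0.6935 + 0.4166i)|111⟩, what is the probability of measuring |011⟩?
0.3455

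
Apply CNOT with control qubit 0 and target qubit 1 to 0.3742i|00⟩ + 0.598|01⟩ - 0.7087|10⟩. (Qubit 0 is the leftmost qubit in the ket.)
0.3742i|00⟩ + 0.598|01⟩ - 0.7087|11⟩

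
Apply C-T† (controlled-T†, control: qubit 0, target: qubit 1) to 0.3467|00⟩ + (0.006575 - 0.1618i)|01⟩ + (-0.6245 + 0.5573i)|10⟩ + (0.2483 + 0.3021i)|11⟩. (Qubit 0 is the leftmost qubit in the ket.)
0.3467|00⟩ + (0.006575 - 0.1618i)|01⟩ + (-0.6245 + 0.5573i)|10⟩ + (0.3892 + 0.03804i)|11⟩

C-T† leaves the control-|0⟩ kets |00⟩, |01⟩ unchanged and applies T† to qubit 1 on the control-|1⟩ pair (|10⟩, |11⟩).
T† = [[1, 0], [0, (1/√2 - (1/√2)i)]].
With a = amp(|10⟩) = (-0.6245 + 0.5573i) and b = amp(|11⟩) = (0.2483 + 0.3021i):
new amp(|10⟩) = (1)·a = (-0.6245 + 0.5573i)
new amp(|11⟩) = (1/√2 - (1/√2)i)·b = (0.3892 + 0.03804i)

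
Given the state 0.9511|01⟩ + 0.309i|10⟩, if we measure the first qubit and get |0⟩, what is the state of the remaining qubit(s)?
|1⟩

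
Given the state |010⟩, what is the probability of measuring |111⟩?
0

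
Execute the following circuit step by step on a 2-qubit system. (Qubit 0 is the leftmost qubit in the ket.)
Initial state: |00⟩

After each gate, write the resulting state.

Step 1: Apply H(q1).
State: 1/√2|00⟩ + 1/√2|01⟩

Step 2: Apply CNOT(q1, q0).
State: 1/√2|00⟩ + 1/√2|11⟩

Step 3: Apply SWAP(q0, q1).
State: 1/√2|00⟩ + 1/√2|11⟩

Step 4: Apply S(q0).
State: 1/√2|00⟩ + (1/√2)i|11⟩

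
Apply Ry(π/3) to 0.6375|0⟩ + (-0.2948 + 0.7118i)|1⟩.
(0.6995 - 0.3559i)|0⟩ + (0.06345 + 0.6164i)|1⟩

Ry(π/3) = [[cos(θ/2), −sin(θ/2)], [sin(θ/2), cos(θ/2)]]; θ = π/3, cos(θ/2) ≈ 0.866025, sin(θ/2) ≈ 0.5.
With a = amp(|0⟩) = 0.6375 and b = amp(|1⟩) = (-0.2948 + 0.7118i):
new amp(|0⟩) = (0.866025)·a + (-0.5)·b = (0.6995 - 0.3559i)
new amp(|1⟩) = (0.5)·a + (0.866025)·b = (0.06345 + 0.6164i)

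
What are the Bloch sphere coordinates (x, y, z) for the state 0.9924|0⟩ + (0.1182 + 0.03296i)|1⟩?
(0.2346, 0.06542, 0.9698)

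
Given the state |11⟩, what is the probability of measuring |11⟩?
1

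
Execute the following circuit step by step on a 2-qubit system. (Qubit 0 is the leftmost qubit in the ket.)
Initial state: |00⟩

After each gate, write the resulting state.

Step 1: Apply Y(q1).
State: i|01⟩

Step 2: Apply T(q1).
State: (-1/√2 + (1/√2)i)|01⟩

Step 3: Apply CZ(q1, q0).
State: (-1/√2 + (1/√2)i)|01⟩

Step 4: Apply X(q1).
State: (-1/√2 + (1/√2)i)|00⟩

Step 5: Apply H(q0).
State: (-1/2 + (1/2)i)|00⟩ + (-1/2 + (1/2)i)|10⟩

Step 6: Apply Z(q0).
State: (-1/2 + (1/2)i)|00⟩ + (1/2 - (1/2)i)|10⟩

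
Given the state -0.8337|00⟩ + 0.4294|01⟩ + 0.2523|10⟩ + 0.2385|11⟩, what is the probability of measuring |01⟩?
0.1844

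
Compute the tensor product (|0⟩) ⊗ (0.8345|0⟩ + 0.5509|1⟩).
0.8345|00⟩ + 0.5509|01⟩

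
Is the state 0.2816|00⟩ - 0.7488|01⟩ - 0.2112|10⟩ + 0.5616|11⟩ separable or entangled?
Separable

Writing the state as a|00⟩ + b|01⟩ + c|10⟩ + d|11⟩, it is a product state iff ad − bc = 0.
Here (a, b, c, d) = (0.2816, -0.7488, -0.2112, 0.5616): ad − bc = (0.2816)(0.5616) − (-0.7488)(-0.2112) = 0, so the state is separable.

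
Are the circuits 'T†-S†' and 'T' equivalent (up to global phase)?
No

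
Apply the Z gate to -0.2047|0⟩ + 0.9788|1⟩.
-0.2047|0⟩ - 0.9788|1⟩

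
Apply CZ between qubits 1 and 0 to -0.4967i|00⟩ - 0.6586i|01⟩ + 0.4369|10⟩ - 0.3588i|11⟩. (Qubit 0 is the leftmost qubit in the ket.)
-0.4967i|00⟩ - 0.6586i|01⟩ + 0.4369|10⟩ + 0.3588i|11⟩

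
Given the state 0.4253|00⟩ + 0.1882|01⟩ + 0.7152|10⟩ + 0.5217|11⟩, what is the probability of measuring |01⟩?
0.03542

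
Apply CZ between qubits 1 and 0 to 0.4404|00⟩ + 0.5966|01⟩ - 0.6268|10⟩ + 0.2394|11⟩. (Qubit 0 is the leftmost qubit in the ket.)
0.4404|00⟩ + 0.5966|01⟩ - 0.6268|10⟩ - 0.2394|11⟩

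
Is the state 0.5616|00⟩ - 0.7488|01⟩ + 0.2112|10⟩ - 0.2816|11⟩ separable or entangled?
Separable

Writing the state as a|00⟩ + b|01⟩ + c|10⟩ + d|11⟩, it is a product state iff ad − bc = 0.
Here (a, b, c, d) = (0.5616, -0.7488, 0.2112, -0.2816): ad − bc = (0.5616)(-0.2816) − (-0.7488)(0.2112) = 0, so the state is separable.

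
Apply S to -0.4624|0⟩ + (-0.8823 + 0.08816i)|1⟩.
-0.4624|0⟩ + (-0.08816 - 0.8823i)|1⟩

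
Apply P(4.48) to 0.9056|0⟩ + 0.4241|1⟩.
0.9056|0⟩ + (-0.09767 - 0.4127i)|1⟩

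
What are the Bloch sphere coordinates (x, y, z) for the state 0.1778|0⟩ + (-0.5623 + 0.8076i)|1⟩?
(-0.2, 0.2872, -0.9368)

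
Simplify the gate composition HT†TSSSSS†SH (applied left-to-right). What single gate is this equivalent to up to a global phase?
I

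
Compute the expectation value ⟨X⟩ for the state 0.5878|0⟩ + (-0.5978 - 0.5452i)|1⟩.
-0.7028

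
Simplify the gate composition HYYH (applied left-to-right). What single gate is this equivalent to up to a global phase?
I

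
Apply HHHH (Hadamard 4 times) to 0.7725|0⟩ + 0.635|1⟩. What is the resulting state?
0.7725|0⟩ + 0.635|1⟩

H² = I, so an even number of Hadamards cancels: H^4 = I and the state is unchanged.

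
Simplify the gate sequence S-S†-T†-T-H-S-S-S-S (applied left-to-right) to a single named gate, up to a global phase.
H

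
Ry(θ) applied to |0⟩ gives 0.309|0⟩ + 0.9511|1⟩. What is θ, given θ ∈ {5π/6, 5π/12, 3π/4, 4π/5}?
4π/5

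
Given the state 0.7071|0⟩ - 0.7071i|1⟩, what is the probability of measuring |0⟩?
0.5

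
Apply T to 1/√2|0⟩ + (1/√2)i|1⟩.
1/√2|0⟩ + (-1/2 + (1/2)i)|1⟩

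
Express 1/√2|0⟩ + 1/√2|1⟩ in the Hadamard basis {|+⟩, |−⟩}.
|+⟩

With |ψ⟩ = α|0⟩ + β|1⟩, the Hadamard-basis coefficients are ⟨+|ψ⟩ = (α + β)/√2 and ⟨−|ψ⟩ = (α − β)/√2.
Here α = 1/√2, β = 1/√2: (α + β)/√2 = 1, (α − β)/√2 = 0.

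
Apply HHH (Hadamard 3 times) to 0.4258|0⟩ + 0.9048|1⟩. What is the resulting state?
0.9409|0⟩ - 0.3387|1⟩

H² = I, so H^3 = H: a single Hadamard. With (a, b) = (0.4258, 0.9048), H gives ((a + b)/√2, (a − b)/√2) = (0.9409, -0.3387).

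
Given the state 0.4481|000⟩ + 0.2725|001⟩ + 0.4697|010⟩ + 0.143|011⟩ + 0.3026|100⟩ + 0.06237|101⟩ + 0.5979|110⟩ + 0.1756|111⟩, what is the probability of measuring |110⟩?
0.3575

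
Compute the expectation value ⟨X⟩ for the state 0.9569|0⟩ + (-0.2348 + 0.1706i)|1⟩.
-0.4494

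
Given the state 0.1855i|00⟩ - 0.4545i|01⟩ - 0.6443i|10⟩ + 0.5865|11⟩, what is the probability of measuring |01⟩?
0.2066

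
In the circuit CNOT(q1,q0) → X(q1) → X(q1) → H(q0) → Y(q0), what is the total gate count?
5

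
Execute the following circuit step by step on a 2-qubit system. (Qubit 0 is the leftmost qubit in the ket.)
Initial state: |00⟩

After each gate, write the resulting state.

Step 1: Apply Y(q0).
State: i|10⟩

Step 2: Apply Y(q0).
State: |00⟩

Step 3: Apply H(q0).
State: 1/√2|00⟩ + 1/√2|10⟩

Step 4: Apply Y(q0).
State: -(1/√2)i|00⟩ + (1/√2)i|10⟩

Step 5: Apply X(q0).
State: (1/√2)i|00⟩ - (1/√2)i|10⟩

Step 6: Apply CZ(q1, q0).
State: (1/√2)i|00⟩ - (1/√2)i|10⟩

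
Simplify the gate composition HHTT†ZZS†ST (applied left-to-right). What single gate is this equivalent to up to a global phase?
T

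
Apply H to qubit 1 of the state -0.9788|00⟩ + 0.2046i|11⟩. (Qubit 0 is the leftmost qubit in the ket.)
-0.6921|00⟩ - 0.6921|01⟩ + 0.1447i|10⟩ - 0.1447i|11⟩

H on qubit 1 mixes each pair of kets that differ only in qubit 1: amplitudes (a, b) of (|…0…⟩, |…1…⟩) become ((a + b)/√2, (a − b)/√2). Kets absent from the input have amplitude 0.
(|00⟩, |01⟩): (a, b) = (-0.9788, 0) → (-0.6921, -0.6921)
(|10⟩, |11⟩): (a, b) = (0, 0.2046i) → (0.1447i, -0.1447i)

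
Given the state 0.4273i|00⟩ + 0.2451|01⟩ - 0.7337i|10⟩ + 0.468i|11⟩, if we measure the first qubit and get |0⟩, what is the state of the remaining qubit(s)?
0.8674i|0⟩ + 0.4976|1⟩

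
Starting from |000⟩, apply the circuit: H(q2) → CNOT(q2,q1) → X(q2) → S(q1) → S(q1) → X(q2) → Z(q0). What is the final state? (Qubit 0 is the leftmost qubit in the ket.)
1/√2|000⟩ - 1/√2|011⟩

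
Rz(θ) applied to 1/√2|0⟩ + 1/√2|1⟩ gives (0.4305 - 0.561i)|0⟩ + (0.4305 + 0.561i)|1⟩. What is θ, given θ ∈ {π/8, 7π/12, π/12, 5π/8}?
7π/12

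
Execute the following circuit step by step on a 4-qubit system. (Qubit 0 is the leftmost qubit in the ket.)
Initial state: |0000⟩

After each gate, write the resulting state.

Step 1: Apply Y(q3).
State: i|0001⟩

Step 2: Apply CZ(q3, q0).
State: i|0001⟩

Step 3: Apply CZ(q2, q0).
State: i|0001⟩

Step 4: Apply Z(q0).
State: i|0001⟩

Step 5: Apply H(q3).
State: (1/√2)i|0000⟩ - (1/√2)i|0001⟩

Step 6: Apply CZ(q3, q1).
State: (1/√2)i|0000⟩ - (1/√2)i|0001⟩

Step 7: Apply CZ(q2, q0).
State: (1/√2)i|0000⟩ - (1/√2)i|0001⟩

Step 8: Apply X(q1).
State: (1/√2)i|0100⟩ - (1/√2)i|0101⟩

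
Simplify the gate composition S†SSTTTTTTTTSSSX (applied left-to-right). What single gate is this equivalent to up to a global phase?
X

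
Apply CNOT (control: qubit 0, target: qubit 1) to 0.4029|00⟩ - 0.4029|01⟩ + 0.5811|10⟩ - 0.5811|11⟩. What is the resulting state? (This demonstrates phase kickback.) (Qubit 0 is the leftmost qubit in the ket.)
0.4029|00⟩ - 0.4029|01⟩ - 0.5811|10⟩ + 0.5811|11⟩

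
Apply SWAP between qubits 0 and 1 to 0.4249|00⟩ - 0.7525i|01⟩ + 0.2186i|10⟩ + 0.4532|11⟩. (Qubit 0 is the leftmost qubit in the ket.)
0.4249|00⟩ + 0.2186i|01⟩ - 0.7525i|10⟩ + 0.4532|11⟩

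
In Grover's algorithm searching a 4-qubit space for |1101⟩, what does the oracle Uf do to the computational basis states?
Uf|x⟩ = -|x⟩ if x = 1101, else |x⟩ (phase flip on target)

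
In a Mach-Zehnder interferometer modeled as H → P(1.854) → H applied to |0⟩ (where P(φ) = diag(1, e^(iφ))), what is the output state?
(0.3603 + 0.4801i)|0⟩ + (0.6397 - 0.4801i)|1⟩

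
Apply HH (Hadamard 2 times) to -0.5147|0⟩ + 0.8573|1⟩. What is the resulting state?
-0.5147|0⟩ + 0.8573|1⟩

H² = I, so an even number of Hadamards cancels: H^2 = I and the state is unchanged.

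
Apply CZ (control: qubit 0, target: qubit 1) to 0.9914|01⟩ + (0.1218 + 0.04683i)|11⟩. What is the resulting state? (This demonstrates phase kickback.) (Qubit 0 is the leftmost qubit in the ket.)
0.9914|01⟩ + (-0.1218 - 0.04683i)|11⟩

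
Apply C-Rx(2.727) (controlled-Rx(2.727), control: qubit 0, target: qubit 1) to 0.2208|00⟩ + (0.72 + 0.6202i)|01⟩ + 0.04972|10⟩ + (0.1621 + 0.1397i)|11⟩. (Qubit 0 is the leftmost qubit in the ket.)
0.2208|00⟩ + (0.72 + 0.6202i)|01⟩ + (0.1469 - 0.1586i)|10⟩ + (0.03336 - 0.0199i)|11⟩

C-Rx(2.727) leaves the control-|0⟩ kets |00⟩, |01⟩ unchanged and applies Rx(2.727) to qubit 1 on the control-|1⟩ pair (|10⟩, |11⟩).
Rx(2.727) = [[cos(θ/2), −i·sin(θ/2)], [−i·sin(θ/2), cos(θ/2)]]; θ = 2.727, cos(θ/2) ≈ 0.205815, sin(θ/2) ≈ 0.978591.
With a = amp(|10⟩) = 0.04972 and b = amp(|11⟩) = (0.1621 + 0.1397i):
new amp(|10⟩) = (0.205815)·a + (-0.978591i)·b = (0.1469 - 0.1586i)
new amp(|11⟩) = (-0.978591i)·a + (0.205815)·b = (0.03336 - 0.0199i)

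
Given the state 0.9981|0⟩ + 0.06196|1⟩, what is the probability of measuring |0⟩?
0.9962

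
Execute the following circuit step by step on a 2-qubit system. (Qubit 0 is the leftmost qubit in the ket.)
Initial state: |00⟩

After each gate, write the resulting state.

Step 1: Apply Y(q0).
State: i|10⟩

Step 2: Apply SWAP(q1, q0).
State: i|01⟩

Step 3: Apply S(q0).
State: i|01⟩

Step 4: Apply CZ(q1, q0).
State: i|01⟩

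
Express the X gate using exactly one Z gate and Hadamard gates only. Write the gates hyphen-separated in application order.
H-Z-H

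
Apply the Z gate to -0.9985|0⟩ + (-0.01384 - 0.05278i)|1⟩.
-0.9985|0⟩ + (0.01384 + 0.05278i)|1⟩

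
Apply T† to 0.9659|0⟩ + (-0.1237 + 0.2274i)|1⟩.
0.9659|0⟩ + (0.07333 + 0.2483i)|1⟩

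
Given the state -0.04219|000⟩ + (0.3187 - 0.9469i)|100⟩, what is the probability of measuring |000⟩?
0.00178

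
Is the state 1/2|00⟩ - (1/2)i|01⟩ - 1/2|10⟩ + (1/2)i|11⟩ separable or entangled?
Separable

Writing the state as a|00⟩ + b|01⟩ + c|10⟩ + d|11⟩, it is a product state iff ad − bc = 0.
Here (a, b, c, d) = (1/2, -(1/2)i, -1/2, (1/2)i): ad − bc = (1/2)((1/2)i) − (-(1/2)i)(-1/2) = 0, so the state is separable.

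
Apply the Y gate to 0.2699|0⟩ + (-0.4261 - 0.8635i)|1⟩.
(-0.8635 + 0.4261i)|0⟩ + 0.2699i|1⟩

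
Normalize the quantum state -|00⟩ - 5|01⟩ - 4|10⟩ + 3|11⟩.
-0.14|00⟩ - 0.7001|01⟩ - 0.5601|10⟩ + 0.4201|11⟩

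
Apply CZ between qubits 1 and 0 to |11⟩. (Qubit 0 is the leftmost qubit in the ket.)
-|11⟩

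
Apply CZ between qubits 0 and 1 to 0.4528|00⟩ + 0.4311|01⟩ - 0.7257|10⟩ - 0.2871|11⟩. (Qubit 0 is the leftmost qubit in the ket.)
0.4528|00⟩ + 0.4311|01⟩ - 0.7257|10⟩ + 0.2871|11⟩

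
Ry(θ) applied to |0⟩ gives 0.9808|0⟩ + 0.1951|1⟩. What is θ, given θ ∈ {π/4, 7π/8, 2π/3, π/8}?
π/8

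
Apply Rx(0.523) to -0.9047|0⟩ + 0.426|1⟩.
(-0.8739 - 0.1101i)|0⟩ + (0.4115 + 0.2339i)|1⟩

Rx(0.523) = [[cos(θ/2), −i·sin(θ/2)], [−i·sin(θ/2), cos(θ/2)]]; θ = 0.523, cos(θ/2) ≈ 0.966003, sin(θ/2) ≈ 0.25853.
With a = amp(|0⟩) = -0.9047 and b = amp(|1⟩) = 0.426:
new amp(|0⟩) = (0.966003)·a + (-0.25853i)·b = (-0.8739 - 0.1101i)
new amp(|1⟩) = (-0.25853i)·a + (0.966003)·b = (0.4115 + 0.2339i)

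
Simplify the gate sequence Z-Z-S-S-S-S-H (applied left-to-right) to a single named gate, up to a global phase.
H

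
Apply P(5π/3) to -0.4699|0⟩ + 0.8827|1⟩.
-0.4699|0⟩ + (0.4414 - 0.7644i)|1⟩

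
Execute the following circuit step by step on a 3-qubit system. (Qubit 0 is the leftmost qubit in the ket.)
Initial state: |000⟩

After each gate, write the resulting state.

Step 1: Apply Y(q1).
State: i|010⟩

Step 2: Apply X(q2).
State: i|011⟩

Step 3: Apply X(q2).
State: i|010⟩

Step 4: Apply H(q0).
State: (1/√2)i|010⟩ + (1/√2)i|110⟩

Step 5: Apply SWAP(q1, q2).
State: (1/√2)i|001⟩ + (1/√2)i|101⟩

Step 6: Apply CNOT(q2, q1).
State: (1/√2)i|011⟩ + (1/√2)i|111⟩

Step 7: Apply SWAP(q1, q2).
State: (1/√2)i|011⟩ + (1/√2)i|111⟩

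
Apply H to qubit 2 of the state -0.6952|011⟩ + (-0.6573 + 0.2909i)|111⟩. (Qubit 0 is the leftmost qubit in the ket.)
-0.4916|010⟩ + 0.4916|011⟩ + (-0.4648 + 0.2057i)|110⟩ + (0.4648 - 0.2057i)|111⟩

H on qubit 2 mixes each pair of kets that differ only in qubit 2: amplitudes (a, b) of (|…0…⟩, |…1…⟩) become ((a + b)/√2, (a − b)/√2). Kets absent from the input have amplitude 0.
(|010⟩, |011⟩): (a, b) = (0, -0.6952) → (-0.4916, 0.4916)
(|110⟩, |111⟩): (a, b) = (0, (-0.6573 + 0.2909i)) → ((-0.4648 + 0.2057i), (0.4648 - 0.2057i))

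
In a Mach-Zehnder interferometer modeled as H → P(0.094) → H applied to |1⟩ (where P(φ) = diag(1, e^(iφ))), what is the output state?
(0.002207 - 0.04693i)|0⟩ + (0.9978 + 0.04693i)|1⟩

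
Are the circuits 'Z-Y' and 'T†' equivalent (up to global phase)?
No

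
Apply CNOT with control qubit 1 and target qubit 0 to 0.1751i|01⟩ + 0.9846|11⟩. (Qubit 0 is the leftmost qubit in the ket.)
0.9846|01⟩ + 0.1751i|11⟩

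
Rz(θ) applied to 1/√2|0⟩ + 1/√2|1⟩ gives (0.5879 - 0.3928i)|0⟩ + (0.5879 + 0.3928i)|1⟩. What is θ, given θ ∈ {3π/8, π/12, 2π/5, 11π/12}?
3π/8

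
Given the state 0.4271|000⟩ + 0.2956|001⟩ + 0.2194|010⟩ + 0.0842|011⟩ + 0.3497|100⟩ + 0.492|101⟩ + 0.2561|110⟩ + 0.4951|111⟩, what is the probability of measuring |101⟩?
0.2421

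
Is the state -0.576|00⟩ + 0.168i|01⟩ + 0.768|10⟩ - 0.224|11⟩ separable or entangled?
Entangled

Writing the state as a|00⟩ + b|01⟩ + c|10⟩ + d|11⟩, it is a product state iff ad − bc = 0.
Here (a, b, c, d) = (-0.576, 0.168i, 0.768, -0.224): ad − bc = (-0.576)(-0.224) − (0.168i)(0.768) = (0.129 - 0.129i) ≠ 0, so the state is entangled.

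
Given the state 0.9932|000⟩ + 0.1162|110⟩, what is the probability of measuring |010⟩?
0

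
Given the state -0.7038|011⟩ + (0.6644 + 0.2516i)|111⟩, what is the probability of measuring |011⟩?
0.4953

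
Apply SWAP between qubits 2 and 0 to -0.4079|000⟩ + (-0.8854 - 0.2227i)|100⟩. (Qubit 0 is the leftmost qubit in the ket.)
-0.4079|000⟩ + (-0.8854 - 0.2227i)|001⟩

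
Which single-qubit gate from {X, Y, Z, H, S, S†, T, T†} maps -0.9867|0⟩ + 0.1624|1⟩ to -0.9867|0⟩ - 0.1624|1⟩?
Z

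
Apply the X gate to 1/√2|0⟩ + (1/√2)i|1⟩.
(1/√2)i|0⟩ + 1/√2|1⟩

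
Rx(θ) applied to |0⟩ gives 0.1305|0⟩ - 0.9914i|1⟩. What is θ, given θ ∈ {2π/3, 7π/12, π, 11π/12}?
11π/12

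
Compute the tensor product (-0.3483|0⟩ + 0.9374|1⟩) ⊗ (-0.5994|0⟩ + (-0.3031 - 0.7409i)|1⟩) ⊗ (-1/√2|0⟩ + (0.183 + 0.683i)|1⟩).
-0.1476|000⟩ + (0.03821 + 0.1426i)|001⟩ + (-0.07465 - 0.1825i)|010⟩ + (-0.1569 + 0.1193i)|011⟩ + 0.3973|100⟩ + (-0.1028 - 0.3838i)|101⟩ + (0.2009 + 0.4911i)|110⟩ + (0.4224 - 0.3212i)|111⟩

amp(|b₁b₂…⟩) = product of the factor amplitudes for bits b₁, b₂, …; only kets whose every factor amplitude is nonzero survive.
|000⟩: (-0.3483)(-0.5994)(-1/√2) = -0.1476
|001⟩: (-0.3483)(-0.5994)(0.183 + 0.683i) = (0.03821 + 0.1426i)
|010⟩: (-0.3483)(-0.3031 - 0.7409i)(-1/√2) = (-0.07465 - 0.1825i)
|011⟩: (-0.3483)(-0.3031 - 0.7409i)(0.183 + 0.683i) = (-0.1569 + 0.1193i)
|100⟩: (0.9374)(-0.5994)(-1/√2) = 0.3973
|101⟩: (0.9374)(-0.5994)(0.183 + 0.683i) = (-0.1028 - 0.3838i)
|110⟩: (0.9374)(-0.3031 - 0.7409i)(-1/√2) = (0.2009 + 0.4911i)
|111⟩: (0.9374)(-0.3031 - 0.7409i)(0.183 + 0.683i) = (0.4224 - 0.3212i)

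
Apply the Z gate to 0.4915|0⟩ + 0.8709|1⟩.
0.4915|0⟩ - 0.8709|1⟩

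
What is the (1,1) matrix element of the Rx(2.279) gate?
0.418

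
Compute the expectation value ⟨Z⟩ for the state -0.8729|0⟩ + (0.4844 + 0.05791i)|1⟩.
0.524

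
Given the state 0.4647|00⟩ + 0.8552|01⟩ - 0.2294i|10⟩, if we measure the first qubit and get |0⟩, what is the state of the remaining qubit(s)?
0.4774|0⟩ + 0.8787|1⟩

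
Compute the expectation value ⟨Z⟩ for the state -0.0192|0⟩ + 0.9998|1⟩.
-0.9992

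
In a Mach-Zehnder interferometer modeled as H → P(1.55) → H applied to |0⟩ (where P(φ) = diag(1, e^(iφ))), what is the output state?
(0.5104 + 0.4999i)|0⟩ + (0.4896 - 0.4999i)|1⟩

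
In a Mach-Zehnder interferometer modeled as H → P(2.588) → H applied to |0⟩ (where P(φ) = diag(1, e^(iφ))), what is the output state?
(0.07468 + 0.2629i)|0⟩ + (0.9253 - 0.2629i)|1⟩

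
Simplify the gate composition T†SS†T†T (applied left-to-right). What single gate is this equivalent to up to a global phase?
T†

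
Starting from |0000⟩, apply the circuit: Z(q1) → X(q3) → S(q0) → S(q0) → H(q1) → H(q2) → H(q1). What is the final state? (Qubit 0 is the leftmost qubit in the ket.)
1/√2|0001⟩ + 1/√2|0011⟩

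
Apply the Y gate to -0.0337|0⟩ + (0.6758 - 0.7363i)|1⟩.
(-0.7363 - 0.6758i)|0⟩ - 0.0337i|1⟩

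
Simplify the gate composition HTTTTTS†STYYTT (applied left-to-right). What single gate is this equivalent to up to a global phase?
H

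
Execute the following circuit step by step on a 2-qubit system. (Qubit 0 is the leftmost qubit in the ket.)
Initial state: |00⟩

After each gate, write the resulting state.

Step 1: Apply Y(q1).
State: i|01⟩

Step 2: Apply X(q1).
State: i|00⟩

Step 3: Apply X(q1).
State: i|01⟩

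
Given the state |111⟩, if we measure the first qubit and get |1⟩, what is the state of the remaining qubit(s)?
|11⟩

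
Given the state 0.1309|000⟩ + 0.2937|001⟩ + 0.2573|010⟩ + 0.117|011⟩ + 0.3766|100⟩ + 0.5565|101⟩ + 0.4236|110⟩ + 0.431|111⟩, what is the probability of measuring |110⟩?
0.1794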